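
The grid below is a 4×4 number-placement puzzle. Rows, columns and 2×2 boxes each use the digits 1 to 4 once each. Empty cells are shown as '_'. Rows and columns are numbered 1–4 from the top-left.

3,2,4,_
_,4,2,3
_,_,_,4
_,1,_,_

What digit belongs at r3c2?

r1c4 = 1 (sole candidate).
r2c1 = 1 (sole candidate).
r3c1 = 2 (sole candidate).
r3c2 = 3: row 3 has {2,4}; col 2 has {1,2,4}; box has {1,2} → only 3 remains.

3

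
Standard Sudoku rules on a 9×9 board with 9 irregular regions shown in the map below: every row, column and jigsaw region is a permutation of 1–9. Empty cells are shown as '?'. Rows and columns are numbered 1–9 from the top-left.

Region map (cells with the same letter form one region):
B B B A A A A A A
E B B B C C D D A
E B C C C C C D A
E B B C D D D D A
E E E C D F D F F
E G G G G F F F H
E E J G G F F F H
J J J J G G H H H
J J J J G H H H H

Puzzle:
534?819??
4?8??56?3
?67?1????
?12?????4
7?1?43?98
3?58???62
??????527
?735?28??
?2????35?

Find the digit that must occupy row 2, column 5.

row 1, column 8 = 7 (sole candidate).
row 1, column 9 = 6 (sole candidate).
row 2, column 2 = 9 (sole candidate).
row 2, column 4 = 7 (sole candidate).
row 2, column 5 = 2: row 2 has {3,4,5,6,7,8,9}; col 5 has {1,4,8}; region has {1,5,7} → only 2 remains.

2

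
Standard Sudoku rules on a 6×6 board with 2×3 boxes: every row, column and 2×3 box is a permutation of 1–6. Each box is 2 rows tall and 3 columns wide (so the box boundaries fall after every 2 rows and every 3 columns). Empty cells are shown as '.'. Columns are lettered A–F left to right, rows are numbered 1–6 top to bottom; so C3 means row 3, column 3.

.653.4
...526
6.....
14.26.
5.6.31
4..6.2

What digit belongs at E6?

A1 = 2 (sole candidate).
E1 = 1 (sole candidate).
A2 = 3 (sole candidate).
B2 = 1 (sole candidate).
C2 = 4 (sole candidate).
C4 = 3 (sole candidate).
F4 = 5 (sole candidate).
B5 = 2 (sole candidate).
D5 = 4 (sole candidate).
B6 = 3 (sole candidate).
C6 = 1 (sole candidate).
E6 = 5: row 6 has {1,2,3,4,6}; col 5 has {1,2,3,6}; box has {1,2,3,4,6} → only 5 remains.

5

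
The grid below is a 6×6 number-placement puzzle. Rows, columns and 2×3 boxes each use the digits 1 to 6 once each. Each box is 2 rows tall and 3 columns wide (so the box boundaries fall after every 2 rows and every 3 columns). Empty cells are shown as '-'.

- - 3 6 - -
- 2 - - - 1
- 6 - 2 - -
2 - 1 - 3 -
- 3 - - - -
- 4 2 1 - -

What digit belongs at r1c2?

1

r4c2 = 5: row 4 has {1,2,3}; col 2 has {2,3,4,6}; box has {1,2,6} → only 5 remains.
r4c4 = 4: row 4 has {1,2,3,5}; col 4 has {1,2,6}; box has {2,3} → only 4 remains.
r4c6 = 6: row 4 has {1,2,3,4,5}; col 6 has {1}; box has {2,3,4} → only 6 remains.
r5c4 = 5: row 5 has {3}; col 4 has {1,2,4,6}; box has {1} → only 5 remains.
r6c5 = 6: row 6 has {1,2,4}; col 5 has {3}; box has {1,5} → only 6 remains.
r6c6 = 3: row 6 has {1,2,4,6}; col 6 has {1,6}; box has {1,5,6} → only 3 remains.
r1c2 = 1: row 1 has {3,6}; col 2 has {2,3,4,5,6}; box has {2,3} → only 1 remains.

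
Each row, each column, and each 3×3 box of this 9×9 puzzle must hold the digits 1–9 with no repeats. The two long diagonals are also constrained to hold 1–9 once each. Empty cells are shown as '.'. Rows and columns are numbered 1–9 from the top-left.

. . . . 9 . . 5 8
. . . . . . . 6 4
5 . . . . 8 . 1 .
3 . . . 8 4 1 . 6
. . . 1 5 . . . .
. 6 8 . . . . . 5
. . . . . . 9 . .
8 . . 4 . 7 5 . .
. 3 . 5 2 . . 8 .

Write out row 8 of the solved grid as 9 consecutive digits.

r2c6 = 5: in row 2, 5 can only go here (every other open cell in that row sees a 5).
r2c2 = 8: in row 2, 8 can only go here (every other open cell in that row sees an 8).
r5c6 = 6: in row 5, 6 can only go here (every other open cell in that row sees a 6).
r5c7 = 8: in row 5, 8 can only go here (every other open cell in that row sees an 8).
r6c1 = 1: in row 6, 1 can only go here (every other open cell in that row sees a 1).
r7c2 = 5: in row 7, 5 can only go here (every other open cell in that row sees a 5).
r7c4 = 8: in row 7, 8 can only go here (every other open cell in that row sees an 8).
r4c3 = 5: in row 4, 5 can only go here (every other open cell in that row sees a 5).
r6c4 = 9: in column 4, 9 can only go here (every other open cell in that column sees a 9).
r9c1 = 7: row 9 has {2,3,5,8}; col 1 has {1,3,5,8}; box has {3,5,8}; anti-diagonal has {4,5,6,8,9} → only 7 remains.
r9c9 = 1: row 9 has {2,3,5,7,8}; col 9 has {4,5,6,8}; box has {5,8,9}; main diagonal has {5,8,9} → only 1 remains.
r9c6 = 9: row 9 has {1,2,3,5,7,8}; col 6 has {4,5,6,7,8}; box has {2,4,5,7,8} → only 9 remains.
r8c3 = 9: in row 8, 9 can only go here (every other open cell in that row sees a 9).
r2c1 = 9: in row 2, 9 can only go here (every other open cell in that row sees a 9).
r3c9 = 9: in row 3, 9 can only go here (every other open cell in that row sees a 9).
r8c5 = 6: in row 8, 6 can only go here (every other open cell in that row sees a 6).
r7c1 = 6: in row 7, 6 can only go here (every other open cell in that row sees a 6).
r9c3 = 4: row 9 has {1,2,3,5,7,8,9}; col 3 has {5,8,9}; box has {3,5,6,7,8,9} → only 4 remains.
r9c7 = 6: row 9 has {1,2,3,4,5,7,8,9}; col 7 has {1,5,8,9}; box has {1,5,8,9} → only 6 remains.
r7c8 = 4: in row 7, 4 can only go here (every other open cell in that row sees a 4).
r6c7 = 4: in row 6, 4 can only go here (every other open cell in that row sees a 4).
r7c9 = 7: in row 7, 7 can only go here (every other open cell in that row sees a 7).
r7c3 = 2: in row 7, 2 can only go here (every other open cell in that row sees a 2).
r3c7 = 3: row 3 has {1,5,8,9}; col 7 has {1,4,5,6,8,9}; box has {1,4,5,6,8,9}; anti-diagonal has {2,4,5,6,7,8,9} → only 3 remains.
r5c3 = 7: row 5 has {1,5,6,8}; col 3 has {2,4,5,8,9}; box has {1,3,5,6,8} → only 7 remains.
r8c2 = 1: row 8 has {4,5,6,7,8,9}; col 2 has {3,5,6,8}; box has {2,3,4,5,6,7,8,9}; anti-diagonal has {2,3,4,5,6,7,8,9} → only 1 remains.
r3c3 = 6: row 3 has {1,3,5,8,9}; col 3 has {2,4,5,7,8,9}; box has {5,8,9}; main diagonal has {1,5,8,9} → only 6 remains.
r1c4 = 6: in row 1, 6 can only go here (every other open cell in that row sees a 6).
r2c4 = 3: in column 4, 3 can only go here (every other open cell in that column sees a 3).
r2c3 = 1: row 2 has {3,4,5,6,8,9}; col 3 has {2,4,5,6,7,8,9}; box has {5,6,8,9} → only 1 remains.
r2c5 = 7: row 2 has {1,3,4,5,6,8,9}; col 5 has {2,5,6,8,9}; box has {3,5,6,8,9} → only 7 remains.
r2c7 = 2: row 2 has {1,3,4,5,6,7,8,9}; col 7 has {1,3,4,5,6,8,9}; box has {1,3,4,5,6,8,9} → only 2 remains.
r3c4 = 2: row 3 has {1,3,5,6,8,9}; col 4 has {1,3,4,5,6,8,9}; box has {3,5,6,7,8,9} → only 2 remains.
r3c5 = 4: row 3 has {1,2,3,5,6,8,9}; col 5 has {2,5,6,7,8,9}; box has {2,3,5,6,7,8,9} → only 4 remains.
r4c4 = 7: row 4 has {1,3,4,5,6,8}; col 4 has {1,2,3,4,5,6,8,9}; box has {1,4,5,6,8,9}; main diagonal has {1,5,6,8,9} → only 7 remains.
r6c5 = 3: row 6 has {1,4,5,6,8,9}; col 5 has {2,4,5,6,7,8,9}; box has {1,4,5,6,7,8,9} → only 3 remains.
r6c6 = 2: row 6 has {1,3,4,5,6,8,9}; col 6 has {4,5,6,7,8,9}; box has {1,3,4,5,6,7,8,9}; main diagonal has {1,5,6,7,8,9} → only 2 remains.
r6c8 = 7: row 6 has {1,2,3,4,5,6,8,9}; col 8 has {1,4,5,6,8}; box has {1,4,5,6,8} → only 7 remains.
r7c5 = 1: row 7 has {2,4,5,6,7,8,9}; col 5 has {2,3,4,5,6,7,8,9}; box has {2,4,5,6,7,8,9} → only 1 remains.
r7c6 = 3: row 7 has {1,2,4,5,6,7,8,9}; col 6 has {2,4,5,6,7,8,9}; box has {1,2,4,5,6,7,8,9} → only 3 remains.
r8c8 = 3: row 8 has {1,4,5,6,7,8,9}; col 8 has {1,4,5,6,7,8}; box has {1,4,5,6,7,8,9}; main diagonal has {1,2,5,6,7,8,9} → only 3 remains.
r8c9 = 2: row 8 has {1,3,4,5,6,7,8,9}; col 9 has {1,4,5,6,7,8,9}; box has {1,3,4,5,6,7,8,9} → only 2 remains.

819467532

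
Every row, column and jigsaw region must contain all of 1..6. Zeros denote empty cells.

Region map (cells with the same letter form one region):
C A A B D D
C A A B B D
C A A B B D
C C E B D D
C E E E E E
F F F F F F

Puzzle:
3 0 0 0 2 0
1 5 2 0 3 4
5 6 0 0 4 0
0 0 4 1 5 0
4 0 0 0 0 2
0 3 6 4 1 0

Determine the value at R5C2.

1

R1C3 = 1: row 1 has {2,3}; col 3 has {2,4,6}; region has {2,5,6} → only 1 remains.
R1C6 = 6: row 1 has {1,2,3}; col 6 has {2,4}; region has {2,4,5} → only 6 remains.
R2C4 = 6: row 2 has {1,2,3,4,5}; col 4 has {1,4}; region has {1,3,4} → only 6 remains.
R3C3 = 3: row 3 has {4,5,6}; col 3 has {1,2,4,6}; region has {1,2,5,6} → only 3 remains.
R3C4 = 2: row 3 has {3,4,5,6}; col 4 has {1,4,6}; region has {1,3,4,6} → only 2 remains.
R3C6 = 1: row 3 has {2,3,4,5,6}; col 6 has {2,4,6}; region has {2,4,5,6} → only 1 remains.
R4C2 = 2: row 4 has {1,4,5}; col 2 has {3,5,6}; region has {1,3,4,5} → only 2 remains.
R4C6 = 3: row 4 has {1,2,4,5}; col 6 has {1,2,4,6}; region has {1,2,4,5,6} → only 3 remains.
R5C2 = 1: row 5 has {2,4}; col 2 has {2,3,5,6}; region has {2,4} → only 1 remains.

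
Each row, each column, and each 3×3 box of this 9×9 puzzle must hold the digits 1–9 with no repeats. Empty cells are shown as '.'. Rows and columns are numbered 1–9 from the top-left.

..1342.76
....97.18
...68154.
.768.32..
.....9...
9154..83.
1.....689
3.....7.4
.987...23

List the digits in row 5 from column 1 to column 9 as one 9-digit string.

R1C7 = 9 (sole candidate).
R2C4 = 5 (sole candidate).
R2C7 = 3 (sole candidate).
R3C9 = 2 (sole candidate).
R4C1 = 4 (sole candidate).
R6C6 = 6 (sole candidate).
R6C9 = 7 (sole candidate).
R7C4 = 2 (sole candidate).
R8C3 = 2 (sole candidate).
R8C8 = 5 (sole candidate).
R9C7 = 1 (sole candidate).
R2C3 = 4 (sole candidate).
R3C1 = 7 (sole candidate).
R3C2 = 3 (sole candidate).
R3C3 = 9 (sole candidate).
R4C8 = 9 (sole candidate).
R5C3 = 3: row 5 has {9}; col 3 has {1,2,4,5,6,8,9}; box has {1,4,5,6,7,9} → only 3 remains.
R5C4 = 1: row 5 has {3,9}; col 4 has {2,3,4,5,6,7,8}; box has {3,4,6,8,9} → only 1 remains.
R5C7 = 4: row 5 has {1,3,9}; col 7 has {1,2,3,5,6,7,8,9}; box has {2,3,7,8,9} → only 4 remains.
R5C8 = 6: row 5 has {1,3,4,9}; col 8 has {1,2,3,4,5,7,8,9}; box has {2,3,4,7,8,9} → only 6 remains.
R5C9 = 5: row 5 has {1,3,4,6,9}; col 9 has {2,3,4,6,7,8,9}; box has {2,3,4,6,7,8,9} → only 5 remains.
R6C5 = 2 (sole candidate).
R7C3 = 7 (sole candidate).
R8C2 = 6 (sole candidate).
R8C4 = 9 (sole candidate).
R8C5 = 1 (sole candidate).
R8C6 = 8 (sole candidate).
R9C1 = 5 (sole candidate).
R9C5 = 6 (sole candidate).
R9C6 = 4 (sole candidate).
R1C1 = 8 (sole candidate).
R1C2 = 5 (sole candidate).
R2C2 = 2 (sole candidate).
R4C5 = 5 (sole candidate).
R4C9 = 1 (sole candidate).
R5C1 = 2: row 5 has {1,3,4,5,6,9}; col 1 has {1,3,4,5,7,8,9}; box has {1,3,4,5,6,7,9} → only 2 remains.
R5C2 = 8: row 5 has {1,2,3,4,5,6,9}; col 2 has {1,2,3,5,6,7,9}; box has {1,2,3,4,5,6,7,9} → only 8 remains.
R5C5 = 7: row 5 has {1,2,3,4,5,6,8,9}; col 5 has {1,2,4,5,6,8,9}; box has {1,2,3,4,5,6,8,9} → only 7 remains.

283179465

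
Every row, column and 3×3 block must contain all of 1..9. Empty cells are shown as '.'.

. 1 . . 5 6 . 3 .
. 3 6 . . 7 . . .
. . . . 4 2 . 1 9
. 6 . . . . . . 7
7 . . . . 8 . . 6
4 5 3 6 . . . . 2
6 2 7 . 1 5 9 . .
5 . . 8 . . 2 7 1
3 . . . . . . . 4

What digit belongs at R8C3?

R1C4 = 9: row 1 has {1,3,5,6}; col 4 has {6,8}; box has {2,4,5,6,7} → only 9 remains.
R1C9 = 8: row 1 has {1,3,5,6,9}; col 9 has {1,2,4,6,7,9}; box has {1,3,9} → only 8 remains.
R2C4 = 1: row 2 has {3,6,7}; col 4 has {6,8,9}; box has {2,4,5,6,7,9} → only 1 remains.
R2C5 = 8: row 2 has {1,3,6,7}; col 5 has {1,4,5}; box has {1,2,4,5,6,7,9} → only 8 remains.
R2C9 = 5: row 2 has {1,3,6,7,8}; col 9 has {1,2,4,6,7,8,9}; box has {1,3,8,9} → only 5 remains.
R3C1 = 8: row 3 has {1,2,4,9}; col 1 has {3,4,5,6,7}; box has {1,3,6} → only 8 remains.
R3C2 = 7: row 3 has {1,2,4,8,9}; col 2 has {1,2,3,5,6}; box has {1,3,6,8} → only 7 remains.
R3C3 = 5: row 3 has {1,2,4,7,8,9}; col 3 has {3,6,7}; box has {1,3,6,7,8} → only 5 remains.
R3C4 = 3: row 3 has {1,2,4,5,7,8,9}; col 4 has {1,6,8,9}; box has {1,2,4,5,6,7,8,9} → only 3 remains.
R3C7 = 6: row 3 has {1,2,3,4,5,7,8,9}; col 7 has {2,9}; box has {1,3,5,8,9} → only 6 remains.
R5C2 = 9: row 5 has {6,7,8}; col 2 has {1,2,3,5,6,7}; box has {3,4,5,6,7} → only 9 remains.
R7C4 = 4: row 7 has {1,2,5,6,7,9}; col 4 has {1,3,6,8,9}; box has {1,5,8} → only 4 remains.
R7C8 = 8: row 7 has {1,2,4,5,6,7,9}; col 8 has {1,3,7}; box has {1,2,4,7,9} → only 8 remains.
R7C9 = 3: row 7 has {1,2,4,5,6,7,8,9}; col 9 has {1,2,4,5,6,7,8,9}; box has {1,2,4,7,8,9} → only 3 remains.
R8C2 = 4: row 8 has {1,2,5,7,8}; col 2 has {1,2,3,5,6,7,9}; box has {2,3,5,6,7} → only 4 remains.
R8C3 = 9: row 8 has {1,2,4,5,7,8}; col 3 has {3,5,6,7}; box has {2,3,4,5,6,7} → only 9 remains.

9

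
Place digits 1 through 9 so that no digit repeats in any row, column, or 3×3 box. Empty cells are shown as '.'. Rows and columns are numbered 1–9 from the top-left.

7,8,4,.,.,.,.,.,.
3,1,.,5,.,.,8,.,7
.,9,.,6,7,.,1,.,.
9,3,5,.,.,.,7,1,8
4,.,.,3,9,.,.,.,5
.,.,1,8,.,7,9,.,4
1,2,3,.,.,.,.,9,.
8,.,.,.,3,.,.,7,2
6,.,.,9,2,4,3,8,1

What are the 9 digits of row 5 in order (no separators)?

478391265

r1c5 = 1 (sole candidate).
r2c5 = 4 (sole candidate).
r3c3 = 2 (sole candidate).
r3c9 = 3 (sole candidate).
r4c5 = 6 (sole candidate).
r4c6 = 2 (sole candidate).
r5c6 = 1: row 5 has {3,4,5,9}; col 6 has {2,4,7}; box has {2,3,6,7,8,9} → only 1 remains.
r6c1 = 2 (sole candidate).
r6c2 = 6 (sole candidate).
r6c5 = 5 (sole candidate).
r6c8 = 3 (sole candidate).
r7c4 = 7 (sole candidate).
r7c5 = 8 (sole candidate).
r7c9 = 6 (sole candidate).
r8c3 = 9 (sole candidate).
r8c4 = 1 (sole candidate).
r9c3 = 7 (sole candidate).
r1c4 = 2 (sole candidate).
r1c9 = 9 (sole candidate).
r2c3 = 6 (sole candidate).
r2c6 = 9 (sole candidate).
r2c8 = 2 (sole candidate).
r3c1 = 5 (sole candidate).
r3c6 = 8 (sole candidate).
r3c8 = 4 (sole candidate).
r4c4 = 4 (sole candidate).
r5c2 = 7: row 5 has {1,3,4,5,9}; col 2 has {1,2,3,6,8,9}; box has {1,2,3,4,5,6,9} → only 7 remains.
r5c3 = 8: row 5 has {1,3,4,5,7,9}; col 3 has {1,2,3,4,5,6,7,9}; box has {1,2,3,4,5,6,7,9} → only 8 remains.
r5c8 = 6: row 5 has {1,3,4,5,7,8,9}; col 8 has {1,2,3,4,7,8,9}; box has {1,3,4,5,7,8,9} → only 6 remains.
r7c6 = 5 (sole candidate).
r7c7 = 4 (sole candidate).
r8c6 = 6 (sole candidate).
r8c7 = 5 (sole candidate).
r9c2 = 5 (sole candidate).
r1c6 = 3 (sole candidate).
r1c7 = 6 (sole candidate).
r1c8 = 5 (sole candidate).
r5c7 = 2: row 5 has {1,3,4,5,6,7,8,9}; col 7 has {1,3,4,5,6,7,8,9}; box has {1,3,4,5,6,7,8,9} → only 2 remains.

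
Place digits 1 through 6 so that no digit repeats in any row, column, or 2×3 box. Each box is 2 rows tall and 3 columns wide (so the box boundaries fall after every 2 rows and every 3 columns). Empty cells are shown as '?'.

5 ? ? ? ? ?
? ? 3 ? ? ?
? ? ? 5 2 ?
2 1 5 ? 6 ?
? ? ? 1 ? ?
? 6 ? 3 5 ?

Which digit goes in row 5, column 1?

row 4, column 4 = 4 (sole candidate).
row 4, column 6 = 3 (sole candidate).
row 5, column 5 = 4 (sole candidate).
row 6, column 6 = 2 (sole candidate).
row 2, column 5 = 1 (sole candidate).
row 3, column 6 = 1 (sole candidate).
row 5, column 1 = 3: row 5 has {1,4}; col 1 has {2,5}; box has {6} → only 3 remains.

3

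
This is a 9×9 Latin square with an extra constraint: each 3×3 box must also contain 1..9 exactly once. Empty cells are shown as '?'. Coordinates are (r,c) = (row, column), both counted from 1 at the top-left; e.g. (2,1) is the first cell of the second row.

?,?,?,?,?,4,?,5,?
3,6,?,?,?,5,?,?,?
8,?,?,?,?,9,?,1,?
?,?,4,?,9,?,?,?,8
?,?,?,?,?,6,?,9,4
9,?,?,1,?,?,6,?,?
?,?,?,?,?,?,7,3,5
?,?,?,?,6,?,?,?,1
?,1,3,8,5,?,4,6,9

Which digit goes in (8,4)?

(2,8) = 4: in row 2, 4 can only go here (every other open cell in that row sees a 4).
(3,2) = 4: in row 3, 4 can only go here (every other open cell in that row sees a 4).
(3,3) = 5: in row 3, 5 can only go here (every other open cell in that row sees a 5).
(4,1) = 6: in row 4, 6 can only go here (every other open cell in that row sees a 6).
(4,7) = 1: in row 4, 1 can only go here (every other open cell in that row sees a 1).
(6,5) = 4: in row 6, 4 can only go here (every other open cell in that row sees a 4).
(6,2) = 5: in row 6, 5 can only go here (every other open cell in that row sees a 5).
(4,4) = 5: in row 4, 5 can only go here (every other open cell in that row sees a 5).
(5,7) = 5: in row 5, 5 can only go here (every other open cell in that row sees a 5).
(7,3) = 6: in row 7, 6 can only go here (every other open cell in that row sees a 6).
(7,2) = 8: in row 7, 8 can only go here (every other open cell in that row sees an 8).
(7,4) = 9: in row 7, 9 can only go here (every other open cell in that row sees a 9).
(7,1) = 4: in row 7, 4 can only go here (every other open cell in that row sees a 4).
(8,4) = 4: in row 8, 4 can only go here (every other open cell in that row sees a 4).

4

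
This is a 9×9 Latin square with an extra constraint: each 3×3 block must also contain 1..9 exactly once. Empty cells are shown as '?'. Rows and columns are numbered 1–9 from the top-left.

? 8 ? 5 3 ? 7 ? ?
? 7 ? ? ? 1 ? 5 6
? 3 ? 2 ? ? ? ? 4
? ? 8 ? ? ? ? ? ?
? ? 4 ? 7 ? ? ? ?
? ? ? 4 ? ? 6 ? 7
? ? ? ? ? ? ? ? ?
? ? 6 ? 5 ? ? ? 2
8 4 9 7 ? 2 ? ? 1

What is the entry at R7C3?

7

R1C9 = 9 (sole candidate).
R2C3 = 2 (sole candidate).
R8C2 = 1 (sole candidate).
R9C5 = 6 (sole candidate).
R9C8 = 3 (sole candidate).
R1C3 = 1 (sole candidate).
R1C8 = 2 (sole candidate).
R3C3 = 5 (sole candidate).
R6C3 = 3 (sole candidate).
R7C3 = 7: row 7 has {}; col 3 has {1,2,3,4,5,6,8,9}; box has {1,4,6,8,9} → only 7 remains.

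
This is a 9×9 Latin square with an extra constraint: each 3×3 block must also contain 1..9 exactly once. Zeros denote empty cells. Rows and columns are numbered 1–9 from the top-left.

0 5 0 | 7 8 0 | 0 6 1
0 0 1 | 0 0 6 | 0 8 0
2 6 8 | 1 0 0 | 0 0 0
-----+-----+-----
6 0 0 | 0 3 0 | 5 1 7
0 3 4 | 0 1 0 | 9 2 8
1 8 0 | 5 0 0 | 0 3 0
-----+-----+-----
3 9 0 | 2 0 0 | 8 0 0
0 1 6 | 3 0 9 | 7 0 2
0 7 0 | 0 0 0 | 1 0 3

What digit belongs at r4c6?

8

r2c2 = 4: row 2 has {1,6,8}; col 2 has {1,3,5,6,7,8,9}; box has {1,2,5,6,8} → only 4 remains.
r2c4 = 9: row 2 has {1,4,6,8}; col 4 has {1,2,3,5,7}; box has {1,6,7,8} → only 9 remains.
r2c9 = 5: row 2 has {1,4,6,8,9}; col 9 has {1,2,3,7,8}; box has {1,6,8} → only 5 remains.
r4c2 = 2: row 4 has {1,3,5,6,7}; col 2 has {1,3,4,5,6,7,8,9}; box has {1,3,4,6,8} → only 2 remains.
r4c3 = 9: row 4 has {1,2,3,5,6,7}; col 3 has {1,4,6,8}; box has {1,2,3,4,6,8} → only 9 remains.
r5c4 = 6: row 5 has {1,2,3,4,8,9}; col 4 has {1,2,3,5,7,9}; box has {1,3,5} → only 6 remains.
r5c6 = 7: row 5 has {1,2,3,4,6,8,9}; col 6 has {6,9}; box has {1,3,5,6} → only 7 remains.
r6c3 = 7: row 6 has {1,3,5,8}; col 3 has {1,4,6,8,9}; box has {1,2,3,4,6,8,9} → only 7 remains.
r7c3 = 5: row 7 has {2,3,8,9}; col 3 has {1,4,6,7,8,9}; box has {1,3,6,7,9} → only 5 remains.
r7c8 = 4: row 7 has {2,3,5,8,9}; col 8 has {1,2,3,6,8}; box has {1,2,3,7,8} → only 4 remains.
r7c9 = 6: row 7 has {2,3,4,5,8,9}; col 9 has {1,2,3,5,7,8}; box has {1,2,3,4,7,8} → only 6 remains.
r8c8 = 5: row 8 has {1,2,3,6,7,9}; col 8 has {1,2,3,4,6,8}; box has {1,2,3,4,6,7,8} → only 5 remains.
r9c3 = 2: row 9 has {1,3,7}; col 3 has {1,4,5,6,7,8,9}; box has {1,3,5,6,7,9} → only 2 remains.
r9c8 = 9: row 9 has {1,2,3,7}; col 8 has {1,2,3,4,5,6,8}; box has {1,2,3,4,5,6,7,8} → only 9 remains.
r1c1 = 9: row 1 has {1,5,6,7,8}; col 1 has {1,2,3,6}; box has {1,2,4,5,6,8} → only 9 remains.
r1c3 = 3: row 1 has {1,5,6,7,8,9}; col 3 has {1,2,4,5,6,7,8,9}; box has {1,2,4,5,6,8,9} → only 3 remains.
r2c1 = 7: row 2 has {1,4,5,6,8,9}; col 1 has {1,2,3,6,9}; box has {1,2,3,4,5,6,8,9} → only 7 remains.
r2c5 = 2: row 2 has {1,4,5,6,7,8,9}; col 5 has {1,3,8}; box has {1,6,7,8,9} → only 2 remains.
r2c7 = 3: row 2 has {1,2,4,5,6,7,8,9}; col 7 has {1,5,7,8,9}; box has {1,5,6,8} → only 3 remains.
r3c7 = 4: row 3 has {1,2,6,8}; col 7 has {1,3,5,7,8,9}; box has {1,3,5,6,8} → only 4 remains.
r3c8 = 7: row 3 has {1,2,4,6,8}; col 8 has {1,2,3,4,5,6,8,9}; box has {1,3,4,5,6,8} → only 7 remains.
r3c9 = 9: row 3 has {1,2,4,6,7,8}; col 9 has {1,2,3,5,6,7,8}; box has {1,3,4,5,6,7,8} → only 9 remains.
r5c1 = 5: row 5 has {1,2,3,4,6,7,8,9}; col 1 has {1,2,3,6,7,9}; box has {1,2,3,4,6,7,8,9} → only 5 remains.
r6c7 = 6: row 6 has {1,3,5,7,8}; col 7 has {1,3,4,5,7,8,9}; box has {1,2,3,5,7,8,9} → only 6 remains.
r6c9 = 4: row 6 has {1,3,5,6,7,8}; col 9 has {1,2,3,5,6,7,8,9}; box has {1,2,3,5,6,7,8,9} → only 4 remains.
r7c5 = 7: row 7 has {2,3,4,5,6,8,9}; col 5 has {1,2,3,8}; box has {2,3,9} → only 7 remains.
r7c6 = 1: row 7 has {2,3,4,5,6,7,8,9}; col 6 has {6,7,9}; box has {2,3,7,9} → only 1 remains.
r8c5 = 4: row 8 has {1,2,3,5,6,7,9}; col 5 has {1,2,3,7,8}; box has {1,2,3,7,9} → only 4 remains.
r9c4 = 8: row 9 has {1,2,3,7,9}; col 4 has {1,2,3,5,6,7,9}; box has {1,2,3,4,7,9} → only 8 remains.
r9c6 = 5: row 9 has {1,2,3,7,8,9}; col 6 has {1,6,7,9}; box has {1,2,3,4,7,8,9} → only 5 remains.
r1c6 = 4: row 1 has {1,3,5,6,7,8,9}; col 6 has {1,5,6,7,9}; box has {1,2,6,7,8,9} → only 4 remains.
r1c7 = 2: row 1 has {1,3,4,5,6,7,8,9}; col 7 has {1,3,4,5,6,7,8,9}; box has {1,3,4,5,6,7,8,9} → only 2 remains.
r3c5 = 5: row 3 has {1,2,4,6,7,8,9}; col 5 has {1,2,3,4,7,8}; box has {1,2,4,6,7,8,9} → only 5 remains.
r3c6 = 3: row 3 has {1,2,4,5,6,7,8,9}; col 6 has {1,4,5,6,7,9}; box has {1,2,4,5,6,7,8,9} → only 3 remains.
r4c4 = 4: row 4 has {1,2,3,5,6,7,9}; col 4 has {1,2,3,5,6,7,8,9}; box has {1,3,5,6,7} → only 4 remains.
r4c6 = 8: row 4 has {1,2,3,4,5,6,7,9}; col 6 has {1,3,4,5,6,7,9}; box has {1,3,4,5,6,7} → only 8 remains.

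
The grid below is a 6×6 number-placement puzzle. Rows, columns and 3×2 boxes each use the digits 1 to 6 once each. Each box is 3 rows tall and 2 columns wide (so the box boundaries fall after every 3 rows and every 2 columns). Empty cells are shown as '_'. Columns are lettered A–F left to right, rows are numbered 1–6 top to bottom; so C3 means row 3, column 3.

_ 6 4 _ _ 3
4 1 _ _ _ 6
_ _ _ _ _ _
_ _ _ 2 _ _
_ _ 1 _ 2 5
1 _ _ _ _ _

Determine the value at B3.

5

E2 = 5 (sole candidate).
F6 = 4 (sole candidate).
E1 = 1 (sole candidate).
D2 = 3 (sole candidate).
E3 = 4 (sole candidate).
F3 = 2 (sole candidate).
F4 = 1 (sole candidate).
D1 = 5 (sole candidate).
C2 = 2 (sole candidate).
C3 = 6 (sole candidate).
D3 = 1 (sole candidate).
D6 = 6 (sole candidate).
E6 = 3 (sole candidate).
A1 = 2 (sole candidate).
E4 = 6 (sole candidate).
D5 = 4 (sole candidate).
C6 = 5 (sole candidate).
C4 = 3 (sole candidate).
B5 = 3 (sole candidate).
B6 = 2 (sole candidate).
B3 = 5: row 3 has {1,2,4,6}; col 2 has {1,2,3,6}; box has {1,2,4,6} → only 5 remains.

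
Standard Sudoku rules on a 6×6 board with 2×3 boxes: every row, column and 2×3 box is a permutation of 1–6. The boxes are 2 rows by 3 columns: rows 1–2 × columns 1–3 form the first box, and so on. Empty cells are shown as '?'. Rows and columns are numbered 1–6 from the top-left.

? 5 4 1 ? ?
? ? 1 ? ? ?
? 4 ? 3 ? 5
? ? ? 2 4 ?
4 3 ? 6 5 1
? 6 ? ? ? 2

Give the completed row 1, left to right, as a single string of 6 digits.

654123

row 2, column 2 = 2: row 2 has {1}; col 2 has {3,4,5,6}; box has {1,4,5} → only 2 remains.
row 4, column 2 = 1: row 4 has {2,4}; col 2 has {2,3,4,5,6}; box has {4} → only 1 remains.
row 4, column 6 = 6: row 4 has {1,2,4}; col 6 has {1,2,5}; box has {2,3,4,5} → only 6 remains.
row 5, column 3 = 2: row 5 has {1,3,4,5,6}; col 3 has {1,4}; box has {3,4,6} → only 2 remains.
row 6, column 3 = 5: row 6 has {2,6}; col 3 has {1,2,4}; box has {2,3,4,6} → only 5 remains.
row 6, column 4 = 4: row 6 has {2,5,6}; col 4 has {1,2,3,6}; box has {1,2,5,6} → only 4 remains.
row 6, column 5 = 3: row 6 has {2,4,5,6}; col 5 has {4,5}; box has {1,2,4,5,6} → only 3 remains.
row 1, column 6 = 3: row 1 has {1,4,5}; col 6 has {1,2,5,6}; box has {1} → only 3 remains.
row 2, column 4 = 5: row 2 has {1,2}; col 4 has {1,2,3,4,6}; box has {1,3} → only 5 remains.
row 2, column 5 = 6: row 2 has {1,2,5}; col 5 has {3,4,5}; box has {1,3,5} → only 6 remains.
row 2, column 6 = 4: row 2 has {1,2,5,6}; col 6 has {1,2,3,5,6}; box has {1,3,5,6} → only 4 remains.
row 3, column 3 = 6: row 3 has {3,4,5}; col 3 has {1,2,4,5}; box has {1,4} → only 6 remains.
row 3, column 5 = 1: row 3 has {3,4,5,6}; col 5 has {3,4,5,6}; box has {2,3,4,5,6} → only 1 remains.
row 4, column 3 = 3: row 4 has {1,2,4,6}; col 3 has {1,2,4,5,6}; box has {1,4,6} → only 3 remains.
row 6, column 1 = 1: row 6 has {2,3,4,5,6}; col 1 has {4}; box has {2,3,4,5,6} → only 1 remains.
row 1, column 1 = 6: row 1 has {1,3,4,5}; col 1 has {1,4}; box has {1,2,4,5} → only 6 remains.
row 1, column 5 = 2: row 1 has {1,3,4,5,6}; col 5 has {1,3,4,5,6}; box has {1,3,4,5,6} → only 2 remains.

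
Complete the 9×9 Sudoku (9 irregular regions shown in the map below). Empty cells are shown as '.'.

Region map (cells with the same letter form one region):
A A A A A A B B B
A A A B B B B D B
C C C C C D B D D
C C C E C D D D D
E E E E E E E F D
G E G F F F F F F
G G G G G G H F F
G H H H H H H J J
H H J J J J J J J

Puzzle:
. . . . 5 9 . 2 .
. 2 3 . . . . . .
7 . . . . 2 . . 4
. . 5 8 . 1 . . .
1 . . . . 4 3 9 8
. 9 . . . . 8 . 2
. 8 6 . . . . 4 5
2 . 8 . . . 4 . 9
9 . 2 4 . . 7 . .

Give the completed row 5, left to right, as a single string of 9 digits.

157264398

r5c3 = 7: row 5 has {1,3,4,8,9}; col 3 has {2,3,5,6,8}; region has {1,3,4,8,9} → only 7 remains.
r7c1 = 3 (sole candidate).
r7c6 = 7 (sole candidate).
r1c9 = 3 (hidden single in row 1).
r1c1 = 8 (hidden single in row 1).
r3c5 = 8 (hidden single in row 3).
r2c6 = 8 (hidden single in row 2).
r4c5 = 2 (hidden single in row 4).
r5c5 = 6: row 5 has {1,3,4,7,8,9}; col 5 has {2,5,8}; region has {1,3,4,7,8,9} → only 6 remains.
r5c2 = 5: row 5 has {1,3,4,6,7,8,9}; col 2 has {2,8,9}; region has {1,3,4,6,7,8,9} → only 5 remains.
r5c4 = 2: row 5 has {1,3,4,5,6,7,8,9}; col 4 has {4,8}; region has {1,3,4,5,6,7,8,9} → only 2 remains.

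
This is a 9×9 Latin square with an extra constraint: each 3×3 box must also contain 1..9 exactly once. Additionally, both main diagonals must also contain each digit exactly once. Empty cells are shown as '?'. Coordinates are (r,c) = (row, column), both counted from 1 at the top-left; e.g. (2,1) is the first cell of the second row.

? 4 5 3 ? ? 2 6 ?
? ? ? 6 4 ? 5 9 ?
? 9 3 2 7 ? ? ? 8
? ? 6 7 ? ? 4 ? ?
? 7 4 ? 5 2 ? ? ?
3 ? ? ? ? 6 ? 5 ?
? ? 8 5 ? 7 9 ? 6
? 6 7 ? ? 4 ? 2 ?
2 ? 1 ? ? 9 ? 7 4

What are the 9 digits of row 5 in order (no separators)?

874952631

(2,3) = 2: row 2 has {4,5,6,9}; col 3 has {1,3,4,5,6,7,8}; box has {3,4,5,9} → only 2 remains.
(3,7) = 1: row 3 has {2,3,7,8,9}; col 7 has {2,4,5,9}; box has {2,5,6,8,9}; anti-diagonal has {2,5,6,8,9} → only 1 remains.
(3,8) = 4: row 3 has {1,2,3,7,8,9}; col 8 has {2,5,6,7,9}; box has {1,2,5,6,8,9} → only 4 remains.
(4,6) = 3: row 4 has {4,6,7}; col 6 has {2,4,6,7,9}; box has {2,5,6,7}; anti-diagonal has {1,2,5,6,8,9} → only 3 remains.
(6,3) = 9: row 6 has {3,5,6}; col 3 has {1,2,3,4,5,6,7,8}; box has {3,4,6,7} → only 9 remains.
(6,4) = 4: row 6 has {3,5,6,9}; col 4 has {2,3,5,6,7}; box has {2,3,5,6,7}; anti-diagonal has {1,2,3,5,6,8,9} → only 4 remains.
(7,1) = 4: row 7 has {5,6,7,8,9}; col 1 has {2,3}; box has {1,2,6,7,8} → only 4 remains.
(7,2) = 3: row 7 has {4,5,6,7,8,9}; col 2 has {4,6,7,9}; box has {1,2,4,6,7,8} → only 3 remains.
(7,8) = 1: row 7 has {3,4,5,6,7,8,9}; col 8 has {2,4,5,6,7,9}; box has {2,4,6,7,9} → only 1 remains.
(9,2) = 5: row 9 has {1,2,4,7,9}; col 2 has {3,4,6,7,9}; box has {1,2,3,4,6,7,8} → only 5 remains.
(9,4) = 8: row 9 has {1,2,4,5,7,9}; col 4 has {2,3,4,5,6,7}; box has {4,5,7,9} → only 8 remains.
(9,7) = 3: row 9 has {1,2,4,5,7,8,9}; col 7 has {1,2,4,5,9}; box has {1,2,4,6,7,9} → only 3 remains.
(1,9) = 7: row 1 has {2,3,4,5,6}; col 9 has {4,6,8}; box has {1,2,4,5,6,8,9}; anti-diagonal has {1,2,3,4,5,6,8,9} → only 7 remains.
(2,9) = 3: row 2 has {2,4,5,6,9}; col 9 has {4,6,7,8}; box has {1,2,4,5,6,7,8,9} → only 3 remains.
(3,1) = 6: row 3 has {1,2,3,4,7,8,9}; col 1 has {2,3,4}; box has {2,3,4,5,9} → only 6 remains.
(3,6) = 5: row 3 has {1,2,3,4,6,7,8,9}; col 6 has {2,3,4,6,7,9}; box has {2,3,4,6,7} → only 5 remains.
(4,8) = 8: row 4 has {3,4,6,7}; col 8 has {1,2,4,5,6,7,9}; box has {4,5} → only 8 remains.
(5,7) = 6: row 5 has {2,4,5,7}; col 7 has {1,2,3,4,5,9}; box has {4,5,8} → only 6 remains.
(5,8) = 3: row 5 has {2,4,5,6,7}; col 8 has {1,2,4,5,6,7,8,9}; box has {4,5,6,8} → only 3 remains.
(6,7) = 7: row 6 has {3,4,5,6,9}; col 7 has {1,2,3,4,5,6,9}; box has {3,4,5,6,8} → only 7 remains.
(7,5) = 2: row 7 has {1,3,4,5,6,7,8,9}; col 5 has {4,5,7}; box has {4,5,7,8,9} → only 2 remains.
(8,1) = 9: row 8 has {2,4,6,7}; col 1 has {2,3,4,6}; box has {1,2,3,4,5,6,7,8} → only 9 remains.
(8,4) = 1: row 8 has {2,4,6,7,9}; col 4 has {2,3,4,5,6,7,8}; box has {2,4,5,7,8,9} → only 1 remains.
(8,5) = 3: row 8 has {1,2,4,6,7,9}; col 5 has {2,4,5,7}; box has {1,2,4,5,7,8,9} → only 3 remains.
(8,7) = 8: row 8 has {1,2,3,4,6,7,9}; col 7 has {1,2,3,4,5,6,7,9}; box has {1,2,3,4,6,7,9} → only 8 remains.
(8,9) = 5: row 8 has {1,2,3,4,6,7,8,9}; col 9 has {3,4,6,7,8}; box has {1,2,3,4,6,7,8,9} → only 5 remains.
(9,5) = 6: row 9 has {1,2,3,4,5,7,8,9}; col 5 has {2,3,4,5,7}; box has {1,2,3,4,5,7,8,9} → only 6 remains.
(5,4) = 9: row 5 has {2,3,4,5,6,7}; col 4 has {1,2,3,4,5,6,7,8}; box has {2,3,4,5,6,7} → only 9 remains.
(5,9) = 1: row 5 has {2,3,4,5,6,7,9}; col 9 has {3,4,5,6,7,8}; box has {3,4,5,6,7,8} → only 1 remains.
(6,9) = 2: row 6 has {3,4,5,6,7,9}; col 9 has {1,3,4,5,6,7,8}; box has {1,3,4,5,6,7,8} → only 2 remains.
(4,5) = 1: row 4 has {3,4,6,7,8}; col 5 has {2,3,4,5,6,7}; box has {2,3,4,5,6,7,9} → only 1 remains.
(4,9) = 9: row 4 has {1,3,4,6,7,8}; col 9 has {1,2,3,4,5,6,7,8}; box has {1,2,3,4,5,6,7,8} → only 9 remains.
(5,1) = 8: row 5 has {1,2,3,4,5,6,7,9}; col 1 has {2,3,4,6,9}; box has {3,4,6,7,9} → only 8 remains.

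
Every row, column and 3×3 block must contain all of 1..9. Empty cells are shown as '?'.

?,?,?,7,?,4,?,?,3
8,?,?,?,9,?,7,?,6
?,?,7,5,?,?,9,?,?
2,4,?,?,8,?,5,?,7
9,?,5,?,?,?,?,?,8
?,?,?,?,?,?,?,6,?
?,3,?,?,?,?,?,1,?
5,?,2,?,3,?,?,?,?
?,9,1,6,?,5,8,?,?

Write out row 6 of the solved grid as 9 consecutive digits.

178952364

r1c8 = 8 (hidden single in row 1).
r1c3 = 9 (hidden single in row 1).
r1c2 = 5 (hidden single in row 1).
r2c8 = 5 (hidden single in row 2).
r2c3 = 4 (hidden single in row 2).
r3c6 = 8 (hidden single in row 3).
r3c1 = 3 (hidden single in row 3).
r6c5 = 5: in row 6, 5 can only go here (every other open cell in that row sees a 5).
r7c9 = 5 (hidden single in row 7).
r9c8 = 3 (hidden single in row 9).
r4c8 = 9 (sole candidate).
r8c8 = 7 (hidden single in column 8).
r8c9 = 9 (hidden single in column 9).
r8c6 = 1 (sole candidate).
r4c4 = 1 (hidden single in row 4).
r2c2 = 1 (hidden single in row 2).
r1c1 = 6 (sole candidate).
r3c2 = 2 (sole candidate).
r3c8 = 4 (sole candidate).
r3c9 = 1 (sole candidate).
r5c8 = 2 (sole candidate).
r6c9 = 4: row 6 has {5,6}; col 9 has {1,3,5,6,7,8,9}; box has {2,5,6,7,8,9} → only 4 remains.
r9c9 = 2 (sole candidate).
r1c7 = 2 (sole candidate).
r3c5 = 6 (sole candidate).
r1c5 = 1 (sole candidate).
r5c7 = 1 (hidden single in row 5).
r6c7 = 3: row 6 has {4,5,6}; col 7 has {1,2,5,7,8,9}; box has {1,2,4,5,6,7,8,9} → only 3 remains.
r6c3 = 8: row 6 has {3,4,5,6}; col 3 has {1,2,4,5,7,9}; box has {2,4,5,9} → only 8 remains.
r7c3 = 6 (sole candidate).
r7c7 = 4 (sole candidate).
r8c2 = 8 (sole candidate).
r8c4 = 4 (sole candidate).
r8c7 = 6 (sole candidate).
r9c5 = 7 (sole candidate).
r4c3 = 3 (sole candidate).
r4c6 = 6 (sole candidate).
r5c4 = 3 (sole candidate).
r5c5 = 4 (sole candidate).
r5c6 = 7 (sole candidate).
r6c2 = 7: row 6 has {3,4,5,6,8}; col 2 has {1,2,3,4,5,8,9}; box has {2,3,4,5,8,9} → only 7 remains.
r7c1 = 7 (sole candidate).
r7c5 = 2 (sole candidate).
r7c6 = 9 (sole candidate).
r9c1 = 4 (sole candidate).
r2c4 = 2 (sole candidate).
r2c6 = 3 (sole candidate).
r5c2 = 6 (sole candidate).
r6c1 = 1: row 6 has {3,4,5,6,7,8}; col 1 has {2,3,4,5,6,7,8,9}; box has {2,3,4,5,6,7,8,9} → only 1 remains.
r6c4 = 9: row 6 has {1,3,4,5,6,7,8}; col 4 has {1,2,3,4,5,6,7}; box has {1,3,4,5,6,7,8} → only 9 remains.
r6c6 = 2: row 6 has {1,3,4,5,6,7,8,9}; col 6 has {1,3,4,5,6,7,8,9}; box has {1,3,4,5,6,7,8,9} → only 2 remains.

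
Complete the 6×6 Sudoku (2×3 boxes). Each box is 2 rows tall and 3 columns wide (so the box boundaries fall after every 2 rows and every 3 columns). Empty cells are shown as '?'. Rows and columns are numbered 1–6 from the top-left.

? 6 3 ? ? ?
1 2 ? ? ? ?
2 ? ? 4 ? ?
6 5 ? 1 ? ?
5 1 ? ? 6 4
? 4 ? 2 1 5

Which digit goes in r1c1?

4

r1c1 = 4: row 1 has {3,6}; col 1 has {1,2,5,6}; box has {1,2,3,6} → only 4 remains.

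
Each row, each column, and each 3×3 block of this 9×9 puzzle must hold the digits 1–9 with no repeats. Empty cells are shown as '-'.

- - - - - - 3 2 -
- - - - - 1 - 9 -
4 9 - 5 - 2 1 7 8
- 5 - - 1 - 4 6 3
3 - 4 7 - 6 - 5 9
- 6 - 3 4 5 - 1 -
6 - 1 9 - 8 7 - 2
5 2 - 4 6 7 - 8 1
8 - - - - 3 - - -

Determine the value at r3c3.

r3c5 = 3: row 3 has {1,2,4,5,7,8,9}; col 5 has {1,4,6}; box has {1,2,5} → only 3 remains.
r4c6 = 9: row 4 has {1,3,4,5,6}; col 6 has {1,2,3,5,6,7,8}; box has {1,3,4,5,6,7} → only 9 remains.
r6c9 = 7: row 6 has {1,3,4,5,6}; col 9 has {1,2,3,8,9}; box has {1,3,4,5,6,9} → only 7 remains.
r7c5 = 5: row 7 has {1,2,6,7,8,9}; col 5 has {1,3,4,6}; box has {3,4,6,7,8,9} → only 5 remains.
r8c7 = 9: row 8 has {1,2,4,5,6,7,8}; col 7 has {1,3,4,7}; box has {1,2,7,8} → only 9 remains.
r9c5 = 2: row 9 has {3,8}; col 5 has {1,3,4,5,6}; box has {3,4,5,6,7,8,9} → only 2 remains.
r9c8 = 4: row 9 has {2,3,8}; col 8 has {1,2,5,6,7,8,9}; box has {1,2,7,8,9} → only 4 remains.
r1c6 = 4: row 1 has {2,3}; col 6 has {1,2,3,5,6,7,8,9}; box has {1,2,3,5} → only 4 remains.
r3c3 = 6: row 3 has {1,2,3,4,5,7,8,9}; col 3 has {1,4}; box has {4,9} → only 6 remains.

6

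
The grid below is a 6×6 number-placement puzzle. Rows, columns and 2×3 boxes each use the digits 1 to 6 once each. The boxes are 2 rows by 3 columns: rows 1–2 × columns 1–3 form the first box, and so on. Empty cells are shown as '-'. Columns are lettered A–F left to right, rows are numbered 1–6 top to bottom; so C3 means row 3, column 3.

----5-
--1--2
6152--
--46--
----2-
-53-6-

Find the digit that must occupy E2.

4

C5 = 6: row 5 has {2}; col 3 has {1,3,4,5}; box has {3,5} → only 6 remains.
C1 = 2: row 1 has {5}; col 3 has {1,3,4,5,6}; box has {1} → only 2 remains.
B5 = 4: row 5 has {2,6}; col 2 has {1,5}; box has {3,5,6} → only 4 remains.
A5 = 1: row 5 has {2,4,6}; col 1 has {6}; box has {3,4,5,6} → only 1 remains.
A6 = 2: row 6 has {3,5,6}; col 1 has {1,6}; box has {1,3,4,5,6} → only 2 remains.
A4 = 3: row 4 has {4,6}; col 1 has {1,2,6}; box has {1,4,5,6} → only 3 remains.
B4 = 2: row 4 has {3,4,6}; col 2 has {1,4,5}; box has {1,3,4,5,6} → only 2 remains.
E4 = 1: row 4 has {2,3,4,6}; col 5 has {2,5,6}; box has {2,6} → only 1 remains.
F4 = 5: row 4 has {1,2,3,4,6}; col 6 has {2}; box has {1,2,6} → only 5 remains.
F5 = 3: row 5 has {1,2,4,6}; col 6 has {2,5}; box has {2,6} → only 3 remains.
A1 = 4: row 1 has {2,5}; col 1 has {1,2,3,6}; box has {1,2} → only 4 remains.
A2 = 5: row 2 has {1,2}; col 1 has {1,2,3,4,6}; box has {1,2,4} → only 5 remains.
F3 = 4: row 3 has {1,2,5,6}; col 6 has {2,3,5}; box has {1,2,5,6} → only 4 remains.
D5 = 5: row 5 has {1,2,3,4,6}; col 4 has {2,6}; box has {2,3,6} → only 5 remains.
F6 = 1: row 6 has {2,3,5,6}; col 6 has {2,3,4,5}; box has {2,3,5,6} → only 1 remains.
F1 = 6: row 1 has {2,4,5}; col 6 has {1,2,3,4,5}; box has {2,5} → only 6 remains.
E3 = 3: row 3 has {1,2,4,5,6}; col 5 has {1,2,5,6}; box has {1,2,4,5,6} → only 3 remains.
D6 = 4: row 6 has {1,2,3,5,6}; col 4 has {2,5,6}; box has {1,2,3,5,6} → only 4 remains.
B1 = 3: row 1 has {2,4,5,6}; col 2 has {1,2,4,5}; box has {1,2,4,5} → only 3 remains.
D1 = 1: row 1 has {2,3,4,5,6}; col 4 has {2,4,5,6}; box has {2,5,6} → only 1 remains.
B2 = 6: row 2 has {1,2,5}; col 2 has {1,2,3,4,5}; box has {1,2,3,4,5} → only 6 remains.
D2 = 3: row 2 has {1,2,5,6}; col 4 has {1,2,4,5,6}; box has {1,2,5,6} → only 3 remains.
E2 = 4: row 2 has {1,2,3,5,6}; col 5 has {1,2,3,5,6}; box has {1,2,3,5,6} → only 4 remains.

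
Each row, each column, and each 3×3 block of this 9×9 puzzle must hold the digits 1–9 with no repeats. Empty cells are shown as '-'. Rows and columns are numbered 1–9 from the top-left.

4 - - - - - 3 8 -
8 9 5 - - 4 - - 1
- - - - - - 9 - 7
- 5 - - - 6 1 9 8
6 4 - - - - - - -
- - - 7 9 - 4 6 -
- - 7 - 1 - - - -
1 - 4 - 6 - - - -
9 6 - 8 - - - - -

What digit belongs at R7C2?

8

R2C8 = 2: row 2 has {1,4,5,8,9}; col 8 has {6,8,9}; box has {1,3,7,8,9} → only 2 remains.
R2C7 = 6: row 2 has {1,2,4,5,8,9}; col 7 has {1,3,4,9}; box has {1,2,3,7,8,9} → only 6 remains.
R1C9 = 5: row 1 has {3,4,8}; col 9 has {1,7,8}; box has {1,2,3,6,7,8,9} → only 5 remains.
R2C4 = 3: row 2 has {1,2,4,5,6,8,9}; col 4 has {7,8}; box has {4} → only 3 remains.
R2C5 = 7: row 2 has {1,2,3,4,5,6,8,9}; col 5 has {1,6,9}; box has {3,4} → only 7 remains.
R3C8 = 4: row 3 has {7,9}; col 8 has {2,6,8,9}; box has {1,2,3,5,6,7,8,9} → only 4 remains.
R1C5 = 2: row 1 has {3,4,5,8}; col 5 has {1,6,7,9}; box has {3,4,7} → only 2 remains.
R1C2 = 7: in row 1, 7 can only go here (every other open cell in that row sees a 7).
R4C1 = 7: in row 4, 7 can only go here (every other open cell in that row sees a 7).
R5C3 = 9: in row 5, 9 can only go here (every other open cell in that row sees a 9).
R6C6 = 5: in row 6, 5 can only go here (every other open cell in that row sees a 5).
R7C9 = 6: in row 7, 6 can only go here (every other open cell in that row sees a 6).
R7C4 = 4: in row 7, 4 can only go here (every other open cell in that row sees a 4).
R4C4 = 2: row 4 has {1,5,6,7,8,9}; col 4 has {3,4,7,8}; box has {5,6,7,9} → only 2 remains.
R5C4 = 1: row 5 has {4,6,9}; col 4 has {2,3,4,7,8}; box has {2,5,6,7,9} → only 1 remains.
R4C3 = 3: row 4 has {1,2,5,6,7,8,9}; col 3 has {4,5,7,9}; box has {4,5,6,7,9} → only 3 remains.
R4C5 = 4: row 4 has {1,2,3,5,6,7,8,9}; col 5 has {1,2,6,7,9}; box has {1,2,5,6,7,9} → only 4 remains.
R6C1 = 2: row 6 has {4,5,6,7,9}; col 1 has {1,4,6,7,8,9}; box has {3,4,5,6,7,9} → only 2 remains.
R6C9 = 3: row 6 has {2,4,5,6,7,9}; col 9 has {1,5,6,7,8}; box has {1,4,6,8,9} → only 3 remains.
R9C3 = 2: row 9 has {6,8,9}; col 3 has {3,4,5,7,9}; box has {1,4,6,7,9} → only 2 remains.
R9C9 = 4: row 9 has {2,6,8,9}; col 9 has {1,3,5,6,7,8}; box has {6} → only 4 remains.
R3C1 = 3: row 3 has {4,7,9}; col 1 has {1,2,4,6,7,8,9}; box has {4,5,7,8,9} → only 3 remains.
R5C9 = 2: row 5 has {1,4,6,9}; col 9 has {1,3,4,5,6,7,8}; box has {1,3,4,6,8,9} → only 2 remains.
R7C1 = 5: row 7 has {1,4,6,7}; col 1 has {1,2,3,4,6,7,8,9}; box has {1,2,4,6,7,9} → only 5 remains.
R7C8 = 3: row 7 has {1,4,5,6,7}; col 8 has {2,4,6,8,9}; box has {4,6} → only 3 remains.
R8C9 = 9: row 8 has {1,4,6}; col 9 has {1,2,3,4,5,6,7,8}; box has {3,4,6} → only 9 remains.
R7C2 = 8: row 7 has {1,3,4,5,6,7}; col 2 has {4,5,6,7,9}; box has {1,2,4,5,6,7,9} → only 8 remains.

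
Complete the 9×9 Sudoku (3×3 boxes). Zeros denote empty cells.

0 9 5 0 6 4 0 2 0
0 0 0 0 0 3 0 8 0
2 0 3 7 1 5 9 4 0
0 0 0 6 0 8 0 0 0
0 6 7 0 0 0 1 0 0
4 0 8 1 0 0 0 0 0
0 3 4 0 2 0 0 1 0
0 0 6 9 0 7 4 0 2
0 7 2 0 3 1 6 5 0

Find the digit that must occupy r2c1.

r1c4 = 8: row 1 has {2,4,5,6,9}; col 4 has {1,6,7,9}; box has {1,3,4,5,6,7} → only 8 remains.
r2c3 = 1: row 2 has {3,8}; col 3 has {2,3,4,5,6,7,8}; box has {2,3,5,9} → only 1 remains.
r2c4 = 2: row 2 has {1,3,8}; col 4 has {1,6,7,8,9}; box has {1,3,4,5,6,7,8} → only 2 remains.
r2c5 = 9: row 2 has {1,2,3,8}; col 5 has {1,2,3,6}; box has {1,2,3,4,5,6,7,8} → only 9 remains.
r3c2 = 8: row 3 has {1,2,3,4,5,7,9}; col 2 has {3,6,7,9}; box has {1,2,3,5,9} → only 8 remains.
r3c9 = 6: row 3 has {1,2,3,4,5,7,8,9}; col 9 has {2}; box has {2,4,8,9} → only 6 remains.
r4c3 = 9: row 4 has {6,8}; col 3 has {1,2,3,4,5,6,7,8}; box has {4,6,7,8} → only 9 remains.
r7c4 = 5: row 7 has {1,2,3,4}; col 4 has {1,2,6,7,8,9}; box has {1,2,3,7,9} → only 5 remains.
r7c6 = 6: row 7 has {1,2,3,4,5}; col 6 has {1,3,4,5,7,8}; box has {1,2,3,5,7,9} → only 6 remains.
r8c5 = 8: row 8 has {2,4,6,7,9}; col 5 has {1,2,3,6,9}; box has {1,2,3,5,6,7,9} → only 8 remains.
r8c8 = 3: row 8 has {2,4,6,7,8,9}; col 8 has {1,2,4,5,8}; box has {1,2,4,5,6} → only 3 remains.
r9c4 = 4: row 9 has {1,2,3,5,6,7}; col 4 has {1,2,5,6,7,8,9}; box has {1,2,3,5,6,7,8,9} → only 4 remains.
r1c1 = 7: row 1 has {2,4,5,6,8,9}; col 1 has {2,4}; box has {1,2,3,5,8,9} → only 7 remains.
r1c7 = 3: row 1 has {2,4,5,6,7,8,9}; col 7 has {1,4,6,9}; box has {2,4,6,8,9} → only 3 remains.
r1c9 = 1: row 1 has {2,3,4,5,6,7,8,9}; col 9 has {2,6}; box has {2,3,4,6,8,9} → only 1 remains.
r2c1 = 6: row 2 has {1,2,3,8,9}; col 1 has {2,4,7}; box has {1,2,3,5,7,8,9} → only 6 remains.

6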